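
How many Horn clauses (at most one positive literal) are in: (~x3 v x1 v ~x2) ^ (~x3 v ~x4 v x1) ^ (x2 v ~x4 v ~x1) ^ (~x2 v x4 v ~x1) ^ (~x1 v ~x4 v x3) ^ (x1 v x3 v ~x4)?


A Horn clause has at most one positive literal.
Clause 1: 1 positive lit(s) -> Horn
Clause 2: 1 positive lit(s) -> Horn
Clause 3: 1 positive lit(s) -> Horn
Clause 4: 1 positive lit(s) -> Horn
Clause 5: 1 positive lit(s) -> Horn
Clause 6: 2 positive lit(s) -> not Horn
Total Horn clauses = 5.

5


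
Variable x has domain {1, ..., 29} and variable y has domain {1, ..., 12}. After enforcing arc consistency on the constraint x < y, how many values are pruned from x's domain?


For the constraint x < y, x needs a supporting value in y's domain.
x can be at most 11 (one less than y's maximum).
Valid x values from domain: 11 out of 29.
Pruned = 29 - 11 = 18.

18


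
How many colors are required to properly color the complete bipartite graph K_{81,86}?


K_{81,86} is bipartite by definition: the two parts are independent sets, with every edge crossing between them.
Color all vertices in one part with color 1 and all vertices in the other part with color 2.
Since the graph has at least one edge, one color does not suffice.
Chromatic number = 2.

2


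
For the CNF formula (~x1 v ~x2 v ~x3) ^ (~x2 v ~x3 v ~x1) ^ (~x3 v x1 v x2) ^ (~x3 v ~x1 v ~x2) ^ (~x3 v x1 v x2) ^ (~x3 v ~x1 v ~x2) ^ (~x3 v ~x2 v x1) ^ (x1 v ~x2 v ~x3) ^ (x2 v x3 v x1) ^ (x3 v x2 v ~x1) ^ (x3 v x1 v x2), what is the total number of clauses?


Each group enclosed in parentheses joined by ^ is one clause.
Counting the conjuncts: 11 clauses.

11


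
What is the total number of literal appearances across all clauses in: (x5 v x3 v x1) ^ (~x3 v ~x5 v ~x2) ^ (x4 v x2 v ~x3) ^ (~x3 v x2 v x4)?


Clause lengths: 3, 3, 3, 3.
Sum = 3 + 3 + 3 + 3 = 12.

12


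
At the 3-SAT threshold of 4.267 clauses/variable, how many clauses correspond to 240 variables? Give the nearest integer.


The 3-SAT phase transition occurs at approximately 4.267 clauses per variable.
m = 4.267 * 240 = 1024.08.
Rounded to nearest integer: 1024.

1024


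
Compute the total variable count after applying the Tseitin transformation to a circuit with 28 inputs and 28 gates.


The Tseitin transformation introduces one auxiliary variable per gate.
Total variables = inputs + gates = 28 + 28 = 56.

56


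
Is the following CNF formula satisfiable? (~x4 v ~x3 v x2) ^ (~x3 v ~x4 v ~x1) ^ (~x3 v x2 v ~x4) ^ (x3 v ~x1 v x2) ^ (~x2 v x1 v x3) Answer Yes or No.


Check all 16 possible truth assignments.
Number of satisfying assignments found: 9.
The formula is satisfiable.

Yes


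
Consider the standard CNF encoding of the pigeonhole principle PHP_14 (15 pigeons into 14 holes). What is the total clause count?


The PHP encoding has two parts:
1) At-least-one-hole clauses: 15 (one per pigeon, each with 14 literals).
2) At-most-one-pigeon-per-hole clauses: 14 holes * C(15,2) = 14 * 105 = 1470.
Total clauses = 15 + 1470 = 1485.

1485


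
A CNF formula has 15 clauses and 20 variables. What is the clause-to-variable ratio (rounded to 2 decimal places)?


Clause-to-variable ratio = clauses / variables.
15 / 20 = 0.75.

0.75


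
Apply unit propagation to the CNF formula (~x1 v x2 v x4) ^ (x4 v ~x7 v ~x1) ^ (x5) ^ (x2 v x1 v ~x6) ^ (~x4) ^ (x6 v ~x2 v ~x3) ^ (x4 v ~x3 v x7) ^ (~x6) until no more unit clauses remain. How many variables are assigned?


Unit propagation repeatedly assigns the literal in any unit clause, then simplifies.
Assignments in order: x5 = T, x4 = F, x6 = F.
No further unit clauses remain.
Total variables assigned = 3.

3


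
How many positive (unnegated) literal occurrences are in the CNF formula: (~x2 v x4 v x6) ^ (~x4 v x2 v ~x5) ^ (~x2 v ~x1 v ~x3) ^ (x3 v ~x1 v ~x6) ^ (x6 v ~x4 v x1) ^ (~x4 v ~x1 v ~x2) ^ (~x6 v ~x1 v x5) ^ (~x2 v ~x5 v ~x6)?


Scan each clause for unnegated literals.
Clause 1: 2 positive; Clause 2: 1 positive; Clause 3: 0 positive; Clause 4: 1 positive; Clause 5: 2 positive; Clause 6: 0 positive; Clause 7: 1 positive; Clause 8: 0 positive.
Total positive literal occurrences = 7.

7


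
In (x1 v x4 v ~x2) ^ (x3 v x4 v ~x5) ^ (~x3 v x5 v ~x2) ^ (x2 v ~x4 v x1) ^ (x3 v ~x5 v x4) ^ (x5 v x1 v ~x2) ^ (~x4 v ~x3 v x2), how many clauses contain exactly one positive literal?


A definite clause has exactly one positive literal.
Clause 1: 2 positive -> not definite
Clause 2: 2 positive -> not definite
Clause 3: 1 positive -> definite
Clause 4: 2 positive -> not definite
Clause 5: 2 positive -> not definite
Clause 6: 2 positive -> not definite
Clause 7: 1 positive -> definite
Definite clause count = 2.

2


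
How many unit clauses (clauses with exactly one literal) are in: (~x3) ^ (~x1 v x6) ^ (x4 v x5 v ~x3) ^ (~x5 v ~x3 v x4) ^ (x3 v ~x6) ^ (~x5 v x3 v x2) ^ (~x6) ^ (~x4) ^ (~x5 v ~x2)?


A unit clause contains exactly one literal.
Unit clauses found: (~x3), (~x6), (~x4).
Count = 3.

3


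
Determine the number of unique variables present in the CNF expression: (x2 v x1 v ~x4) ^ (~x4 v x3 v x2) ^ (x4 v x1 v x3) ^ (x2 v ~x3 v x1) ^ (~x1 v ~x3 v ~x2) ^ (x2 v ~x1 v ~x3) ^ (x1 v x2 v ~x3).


Identify each distinct variable in the formula.
Variables found: x1, x2, x3, x4.
Total distinct variables = 4.

4


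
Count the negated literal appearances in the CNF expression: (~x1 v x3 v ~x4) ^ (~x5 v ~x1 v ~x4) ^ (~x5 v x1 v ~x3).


Scan each clause for negated literals.
Clause 1: 2 negative; Clause 2: 3 negative; Clause 3: 2 negative.
Total negative literal occurrences = 7.

7


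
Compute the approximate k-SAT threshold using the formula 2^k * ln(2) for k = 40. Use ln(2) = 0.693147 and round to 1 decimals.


Using the asymptotic formula: threshold ~ 2^k * ln(2).
2^40 = 1099511627776.
1099511627776 * 0.693147 = 762123186258.1.

762123186258.1


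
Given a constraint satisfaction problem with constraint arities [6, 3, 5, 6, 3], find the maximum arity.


The arities are: 6, 3, 5, 6, 3.
Scan for the maximum value.
Maximum arity = 6.

6


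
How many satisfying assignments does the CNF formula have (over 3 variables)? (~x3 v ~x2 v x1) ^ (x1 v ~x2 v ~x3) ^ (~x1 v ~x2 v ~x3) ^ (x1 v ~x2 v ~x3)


Enumerate all 8 truth assignments over 3 variables.
Test each against every clause.
Satisfying assignments found: 6.

6


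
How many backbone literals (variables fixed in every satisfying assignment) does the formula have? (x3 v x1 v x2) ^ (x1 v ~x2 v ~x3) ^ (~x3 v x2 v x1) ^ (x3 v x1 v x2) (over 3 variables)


Find all satisfying assignments: 5 model(s).
Check which variables have the same value in every model.
No variable is fixed across all models.
Backbone size = 0.

0


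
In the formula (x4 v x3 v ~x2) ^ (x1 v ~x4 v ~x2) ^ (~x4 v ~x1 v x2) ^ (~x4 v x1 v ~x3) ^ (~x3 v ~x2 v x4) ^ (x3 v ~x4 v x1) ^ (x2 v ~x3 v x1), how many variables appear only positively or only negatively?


A pure literal appears in only one polarity across all clauses.
No pure literals found.
Count = 0.

0


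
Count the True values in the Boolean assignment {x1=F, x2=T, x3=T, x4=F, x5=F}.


The weight is the number of variables assigned True.
True variables: x2, x3.
Weight = 2.

2


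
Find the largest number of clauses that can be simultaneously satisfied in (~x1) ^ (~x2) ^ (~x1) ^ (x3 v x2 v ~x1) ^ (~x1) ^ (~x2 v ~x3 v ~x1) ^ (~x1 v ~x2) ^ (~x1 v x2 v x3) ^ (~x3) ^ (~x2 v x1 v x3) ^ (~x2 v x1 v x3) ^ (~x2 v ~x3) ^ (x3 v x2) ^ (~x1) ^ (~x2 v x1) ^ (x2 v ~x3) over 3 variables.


Enumerate all 8 truth assignments.
For each, count how many of the 16 clauses are satisfied.
The formula is not fully satisfiable, so the maximum is below 16.
Maximum simultaneously satisfiable clauses = 15.

15


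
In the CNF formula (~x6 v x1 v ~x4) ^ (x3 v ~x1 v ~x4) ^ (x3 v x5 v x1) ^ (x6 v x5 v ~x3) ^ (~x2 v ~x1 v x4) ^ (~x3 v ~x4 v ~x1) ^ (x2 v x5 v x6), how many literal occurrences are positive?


Scan each clause for unnegated literals.
Clause 1: 1 positive; Clause 2: 1 positive; Clause 3: 3 positive; Clause 4: 2 positive; Clause 5: 1 positive; Clause 6: 0 positive; Clause 7: 3 positive.
Total positive literal occurrences = 11.

11


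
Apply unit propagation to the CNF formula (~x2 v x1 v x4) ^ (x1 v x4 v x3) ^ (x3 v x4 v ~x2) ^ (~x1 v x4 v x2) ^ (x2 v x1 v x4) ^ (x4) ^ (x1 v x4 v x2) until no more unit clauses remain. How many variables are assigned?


Unit propagation repeatedly assigns the literal in any unit clause, then simplifies.
Assignments in order: x4 = T.
No further unit clauses remain.
Total variables assigned = 1.

1


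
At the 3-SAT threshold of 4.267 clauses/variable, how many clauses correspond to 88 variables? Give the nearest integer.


The 3-SAT phase transition occurs at approximately 4.267 clauses per variable.
m = 4.267 * 88 = 375.496.
Rounded to nearest integer: 375.

375


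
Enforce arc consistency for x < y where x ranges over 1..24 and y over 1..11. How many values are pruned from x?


For the constraint x < y, x needs a supporting value in y's domain.
x can be at most 10 (one less than y's maximum).
Valid x values from domain: 10 out of 24.
Pruned = 24 - 10 = 14.

14


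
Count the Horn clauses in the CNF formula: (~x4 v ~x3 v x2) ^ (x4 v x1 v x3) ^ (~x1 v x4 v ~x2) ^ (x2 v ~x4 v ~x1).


A Horn clause has at most one positive literal.
Clause 1: 1 positive lit(s) -> Horn
Clause 2: 3 positive lit(s) -> not Horn
Clause 3: 1 positive lit(s) -> Horn
Clause 4: 1 positive lit(s) -> Horn
Total Horn clauses = 3.

3


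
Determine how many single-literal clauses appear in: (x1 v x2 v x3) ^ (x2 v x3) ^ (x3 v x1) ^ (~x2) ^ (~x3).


A unit clause contains exactly one literal.
Unit clauses found: (~x2), (~x3).
Count = 2.

2


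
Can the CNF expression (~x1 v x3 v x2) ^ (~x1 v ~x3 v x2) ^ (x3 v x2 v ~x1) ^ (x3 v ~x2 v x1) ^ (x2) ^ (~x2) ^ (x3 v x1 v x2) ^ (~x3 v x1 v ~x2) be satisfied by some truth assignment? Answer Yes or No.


Check all 8 possible truth assignments.
Number of satisfying assignments found: 0.
The formula is unsatisfiable.

No


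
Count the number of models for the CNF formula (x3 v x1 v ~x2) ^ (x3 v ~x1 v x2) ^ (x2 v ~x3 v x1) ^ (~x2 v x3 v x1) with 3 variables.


Enumerate all 8 truth assignments over 3 variables.
Test each against every clause.
Satisfying assignments found: 5.

5


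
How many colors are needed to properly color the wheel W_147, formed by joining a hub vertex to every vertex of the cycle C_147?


W_147 consists of the cycle C_147 together with a hub vertex adjacent to every cycle vertex.
The cycle C_147 needs 3 colors (odd cycle -> 3).
The hub is adjacent to every cycle vertex, so it must receive a new color distinct from all of them.
Chromatic number = 3 + 1 = 4.

4


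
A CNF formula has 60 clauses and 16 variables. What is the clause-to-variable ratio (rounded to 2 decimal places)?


Clause-to-variable ratio = clauses / variables.
60 / 16 = 3.75.

3.75


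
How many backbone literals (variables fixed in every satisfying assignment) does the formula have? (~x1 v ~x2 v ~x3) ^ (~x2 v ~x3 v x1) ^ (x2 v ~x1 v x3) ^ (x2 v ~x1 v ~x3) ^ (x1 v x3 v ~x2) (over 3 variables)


Find all satisfying assignments: 3 model(s).
Check which variables have the same value in every model.
No variable is fixed across all models.
Backbone size = 0.

0


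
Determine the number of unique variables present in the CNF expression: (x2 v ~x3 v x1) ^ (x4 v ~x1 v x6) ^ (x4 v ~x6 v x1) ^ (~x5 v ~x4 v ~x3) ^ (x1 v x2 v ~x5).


Identify each distinct variable in the formula.
Variables found: x1, x2, x3, x4, x5, x6.
Total distinct variables = 6.

6


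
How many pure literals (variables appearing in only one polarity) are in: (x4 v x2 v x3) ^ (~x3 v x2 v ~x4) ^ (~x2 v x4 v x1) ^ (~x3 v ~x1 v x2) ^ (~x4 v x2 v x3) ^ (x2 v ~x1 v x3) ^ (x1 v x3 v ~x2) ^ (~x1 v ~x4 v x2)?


A pure literal appears in only one polarity across all clauses.
No pure literals found.
Count = 0.

0


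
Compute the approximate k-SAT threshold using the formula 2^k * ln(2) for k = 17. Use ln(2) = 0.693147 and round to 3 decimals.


Using the asymptotic formula: threshold ~ 2^k * ln(2).
2^17 = 131072.
131072 * 0.693147 = 90852.164.

90852.164


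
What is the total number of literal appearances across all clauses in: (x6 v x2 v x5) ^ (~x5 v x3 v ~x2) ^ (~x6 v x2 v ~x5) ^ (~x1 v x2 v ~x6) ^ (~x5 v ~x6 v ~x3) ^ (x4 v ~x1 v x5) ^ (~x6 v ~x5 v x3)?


Clause lengths: 3, 3, 3, 3, 3, 3, 3.
Sum = 3 + 3 + 3 + 3 + 3 + 3 + 3 = 21.

21


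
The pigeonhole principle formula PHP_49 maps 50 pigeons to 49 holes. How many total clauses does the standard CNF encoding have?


The PHP encoding has two parts:
1) At-least-one-hole clauses: 50 (one per pigeon, each with 49 literals).
2) At-most-one-pigeon-per-hole clauses: 49 holes * C(50,2) = 49 * 1225 = 60025.
Total clauses = 50 + 60025 = 60075.

60075


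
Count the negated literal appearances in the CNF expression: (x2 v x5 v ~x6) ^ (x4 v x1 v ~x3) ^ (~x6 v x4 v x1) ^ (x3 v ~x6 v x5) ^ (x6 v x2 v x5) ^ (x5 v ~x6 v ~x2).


Scan each clause for negated literals.
Clause 1: 1 negative; Clause 2: 1 negative; Clause 3: 1 negative; Clause 4: 1 negative; Clause 5: 0 negative; Clause 6: 2 negative.
Total negative literal occurrences = 6.

6


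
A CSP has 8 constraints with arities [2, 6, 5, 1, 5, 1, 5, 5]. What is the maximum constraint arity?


The arities are: 2, 6, 5, 1, 5, 1, 5, 5.
Scan for the maximum value.
Maximum arity = 6.

6


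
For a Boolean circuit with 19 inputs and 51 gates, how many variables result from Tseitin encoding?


The Tseitin transformation introduces one auxiliary variable per gate.
Total variables = inputs + gates = 19 + 51 = 70.

70


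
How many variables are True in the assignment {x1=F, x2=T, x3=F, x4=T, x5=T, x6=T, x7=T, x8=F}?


The weight is the number of variables assigned True.
True variables: x2, x4, x5, x6, x7.
Weight = 5.

5


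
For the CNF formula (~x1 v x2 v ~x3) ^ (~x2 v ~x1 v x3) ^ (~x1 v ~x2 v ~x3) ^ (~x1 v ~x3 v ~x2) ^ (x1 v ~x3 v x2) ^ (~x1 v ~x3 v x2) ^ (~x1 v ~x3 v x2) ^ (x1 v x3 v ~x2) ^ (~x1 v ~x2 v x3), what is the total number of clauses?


Each group enclosed in parentheses joined by ^ is one clause.
Counting the conjuncts: 9 clauses.

9


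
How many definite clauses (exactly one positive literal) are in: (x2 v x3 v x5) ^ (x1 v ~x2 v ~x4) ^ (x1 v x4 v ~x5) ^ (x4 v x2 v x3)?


A definite clause has exactly one positive literal.
Clause 1: 3 positive -> not definite
Clause 2: 1 positive -> definite
Clause 3: 2 positive -> not definite
Clause 4: 3 positive -> not definite
Definite clause count = 1.

1


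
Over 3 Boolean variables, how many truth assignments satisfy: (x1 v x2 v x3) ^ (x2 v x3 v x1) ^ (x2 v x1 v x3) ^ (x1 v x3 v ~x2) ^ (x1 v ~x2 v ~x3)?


Enumerate all 8 truth assignments over 3 variables.
Test each against every clause.
Satisfying assignments found: 5.

5


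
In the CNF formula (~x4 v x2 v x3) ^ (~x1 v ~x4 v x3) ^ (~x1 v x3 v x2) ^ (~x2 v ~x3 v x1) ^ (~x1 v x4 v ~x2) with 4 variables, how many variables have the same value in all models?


Find all satisfying assignments: 8 model(s).
Check which variables have the same value in every model.
No variable is fixed across all models.
Backbone size = 0.

0


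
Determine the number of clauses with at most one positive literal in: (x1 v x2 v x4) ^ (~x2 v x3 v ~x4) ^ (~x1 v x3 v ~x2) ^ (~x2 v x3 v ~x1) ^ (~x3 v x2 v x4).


A Horn clause has at most one positive literal.
Clause 1: 3 positive lit(s) -> not Horn
Clause 2: 1 positive lit(s) -> Horn
Clause 3: 1 positive lit(s) -> Horn
Clause 4: 1 positive lit(s) -> Horn
Clause 5: 2 positive lit(s) -> not Horn
Total Horn clauses = 3.

3


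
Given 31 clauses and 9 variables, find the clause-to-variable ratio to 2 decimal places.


Clause-to-variable ratio = clauses / variables.
31 / 9 = 3.44.

3.44


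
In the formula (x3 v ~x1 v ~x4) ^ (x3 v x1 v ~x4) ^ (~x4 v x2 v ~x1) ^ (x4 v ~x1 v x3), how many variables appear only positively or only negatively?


A pure literal appears in only one polarity across all clauses.
Pure literals: x2 (positive only), x3 (positive only).
Count = 2.

2


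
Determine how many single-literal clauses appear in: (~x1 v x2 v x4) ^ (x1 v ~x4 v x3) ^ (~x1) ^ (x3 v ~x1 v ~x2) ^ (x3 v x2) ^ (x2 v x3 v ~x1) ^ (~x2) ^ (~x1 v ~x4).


A unit clause contains exactly one literal.
Unit clauses found: (~x1), (~x2).
Count = 2.

2


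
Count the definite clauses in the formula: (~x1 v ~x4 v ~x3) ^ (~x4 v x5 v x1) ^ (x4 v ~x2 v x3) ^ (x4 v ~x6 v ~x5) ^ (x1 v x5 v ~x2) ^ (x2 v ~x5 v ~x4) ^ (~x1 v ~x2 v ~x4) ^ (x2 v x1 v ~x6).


A definite clause has exactly one positive literal.
Clause 1: 0 positive -> not definite
Clause 2: 2 positive -> not definite
Clause 3: 2 positive -> not definite
Clause 4: 1 positive -> definite
Clause 5: 2 positive -> not definite
Clause 6: 1 positive -> definite
Clause 7: 0 positive -> not definite
Clause 8: 2 positive -> not definite
Definite clause count = 2.

2


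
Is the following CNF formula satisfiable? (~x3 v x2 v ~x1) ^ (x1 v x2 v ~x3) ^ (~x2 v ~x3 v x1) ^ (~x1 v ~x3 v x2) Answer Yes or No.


Check all 8 possible truth assignments.
Number of satisfying assignments found: 5.
The formula is satisfiable.

Yes


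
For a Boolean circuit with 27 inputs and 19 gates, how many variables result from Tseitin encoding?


The Tseitin transformation introduces one auxiliary variable per gate.
Total variables = inputs + gates = 27 + 19 = 46.

46


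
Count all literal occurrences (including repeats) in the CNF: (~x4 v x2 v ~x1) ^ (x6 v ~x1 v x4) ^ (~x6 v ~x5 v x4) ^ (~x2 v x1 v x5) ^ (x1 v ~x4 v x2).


Clause lengths: 3, 3, 3, 3, 3.
Sum = 3 + 3 + 3 + 3 + 3 = 15.

15


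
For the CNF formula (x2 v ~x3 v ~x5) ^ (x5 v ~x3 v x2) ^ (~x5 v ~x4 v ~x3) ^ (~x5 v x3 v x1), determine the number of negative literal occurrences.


Scan each clause for negated literals.
Clause 1: 2 negative; Clause 2: 1 negative; Clause 3: 3 negative; Clause 4: 1 negative.
Total negative literal occurrences = 7.

7


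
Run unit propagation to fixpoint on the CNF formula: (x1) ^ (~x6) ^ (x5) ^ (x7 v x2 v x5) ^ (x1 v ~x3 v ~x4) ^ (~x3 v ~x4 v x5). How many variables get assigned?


Unit propagation repeatedly assigns the literal in any unit clause, then simplifies.
Assignments in order: x1 = T, x6 = F, x5 = T.
No further unit clauses remain.
Total variables assigned = 3.

3


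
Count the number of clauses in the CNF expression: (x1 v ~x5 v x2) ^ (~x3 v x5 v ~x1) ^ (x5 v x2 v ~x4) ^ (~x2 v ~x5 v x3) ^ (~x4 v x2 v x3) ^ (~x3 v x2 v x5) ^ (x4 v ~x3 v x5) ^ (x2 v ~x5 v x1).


Each group enclosed in parentheses joined by ^ is one clause.
Counting the conjuncts: 8 clauses.

8


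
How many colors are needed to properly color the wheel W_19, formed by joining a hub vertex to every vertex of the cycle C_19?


W_19 consists of the cycle C_19 together with a hub vertex adjacent to every cycle vertex.
The cycle C_19 needs 3 colors (odd cycle -> 3).
The hub is adjacent to every cycle vertex, so it must receive a new color distinct from all of them.
Chromatic number = 3 + 1 = 4.

4


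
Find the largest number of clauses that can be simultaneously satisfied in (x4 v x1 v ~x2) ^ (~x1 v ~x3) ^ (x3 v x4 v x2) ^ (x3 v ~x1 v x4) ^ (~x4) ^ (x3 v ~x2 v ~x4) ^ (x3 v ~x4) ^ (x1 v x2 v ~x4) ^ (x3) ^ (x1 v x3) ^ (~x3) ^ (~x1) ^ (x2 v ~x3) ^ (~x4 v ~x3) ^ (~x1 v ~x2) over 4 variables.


Enumerate all 16 truth assignments.
For each, count how many of the 15 clauses are satisfied.
The formula is not fully satisfiable, so the maximum is below 15.
Maximum simultaneously satisfiable clauses = 13.

13


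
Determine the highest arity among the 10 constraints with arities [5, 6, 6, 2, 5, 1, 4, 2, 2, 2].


The arities are: 5, 6, 6, 2, 5, 1, 4, 2, 2, 2.
Scan for the maximum value.
Maximum arity = 6.

6


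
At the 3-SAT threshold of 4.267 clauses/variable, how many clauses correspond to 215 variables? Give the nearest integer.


The 3-SAT phase transition occurs at approximately 4.267 clauses per variable.
m = 4.267 * 215 = 917.405.
Rounded to nearest integer: 917.

917


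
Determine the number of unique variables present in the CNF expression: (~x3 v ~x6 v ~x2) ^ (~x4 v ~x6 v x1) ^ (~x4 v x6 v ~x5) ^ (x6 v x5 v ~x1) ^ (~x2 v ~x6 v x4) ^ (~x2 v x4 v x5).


Identify each distinct variable in the formula.
Variables found: x1, x2, x3, x4, x5, x6.
Total distinct variables = 6.

6


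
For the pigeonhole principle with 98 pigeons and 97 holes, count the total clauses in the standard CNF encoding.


The PHP encoding has two parts:
1) At-least-one-hole clauses: 98 (one per pigeon, each with 97 literals).
2) At-most-one-pigeon-per-hole clauses: 97 holes * C(98,2) = 97 * 4753 = 461041.
Total clauses = 98 + 461041 = 461139.

461139


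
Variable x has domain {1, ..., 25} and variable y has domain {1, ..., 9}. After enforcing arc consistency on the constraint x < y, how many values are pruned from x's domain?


For the constraint x < y, x needs a supporting value in y's domain.
x can be at most 8 (one less than y's maximum).
Valid x values from domain: 8 out of 25.
Pruned = 25 - 8 = 17.

17


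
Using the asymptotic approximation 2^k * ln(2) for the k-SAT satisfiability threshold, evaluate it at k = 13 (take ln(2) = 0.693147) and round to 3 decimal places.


Using the asymptotic formula: threshold ~ 2^k * ln(2).
2^13 = 8192.
8192 * 0.693147 = 5678.26.

5678.26


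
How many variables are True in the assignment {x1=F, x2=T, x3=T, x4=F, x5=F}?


The weight is the number of variables assigned True.
True variables: x2, x3.
Weight = 2.

2


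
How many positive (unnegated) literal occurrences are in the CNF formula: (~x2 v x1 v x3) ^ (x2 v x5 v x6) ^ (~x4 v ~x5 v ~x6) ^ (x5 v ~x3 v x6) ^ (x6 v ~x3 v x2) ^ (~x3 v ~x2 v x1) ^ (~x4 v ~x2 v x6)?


Scan each clause for unnegated literals.
Clause 1: 2 positive; Clause 2: 3 positive; Clause 3: 0 positive; Clause 4: 2 positive; Clause 5: 2 positive; Clause 6: 1 positive; Clause 7: 1 positive.
Total positive literal occurrences = 11.

11


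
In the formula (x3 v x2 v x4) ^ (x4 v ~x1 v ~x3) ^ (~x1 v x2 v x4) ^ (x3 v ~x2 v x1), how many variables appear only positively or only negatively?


A pure literal appears in only one polarity across all clauses.
Pure literals: x4 (positive only).
Count = 1.

1


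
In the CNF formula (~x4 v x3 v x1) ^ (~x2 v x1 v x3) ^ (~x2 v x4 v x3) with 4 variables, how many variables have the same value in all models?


Find all satisfying assignments: 12 model(s).
Check which variables have the same value in every model.
No variable is fixed across all models.
Backbone size = 0.

0


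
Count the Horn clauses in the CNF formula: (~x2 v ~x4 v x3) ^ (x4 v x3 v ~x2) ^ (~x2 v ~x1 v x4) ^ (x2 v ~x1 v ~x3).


A Horn clause has at most one positive literal.
Clause 1: 1 positive lit(s) -> Horn
Clause 2: 2 positive lit(s) -> not Horn
Clause 3: 1 positive lit(s) -> Horn
Clause 4: 1 positive lit(s) -> Horn
Total Horn clauses = 3.

3


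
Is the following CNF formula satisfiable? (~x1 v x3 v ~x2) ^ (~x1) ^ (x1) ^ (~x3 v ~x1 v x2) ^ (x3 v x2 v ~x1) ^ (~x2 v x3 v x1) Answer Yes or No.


Check all 8 possible truth assignments.
Number of satisfying assignments found: 0.
The formula is unsatisfiable.

No


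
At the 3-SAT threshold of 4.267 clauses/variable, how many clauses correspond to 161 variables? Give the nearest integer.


The 3-SAT phase transition occurs at approximately 4.267 clauses per variable.
m = 4.267 * 161 = 686.987.
Rounded to nearest integer: 687.

687


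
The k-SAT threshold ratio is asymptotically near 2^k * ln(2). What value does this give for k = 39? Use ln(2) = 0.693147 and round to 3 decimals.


Using the asymptotic formula: threshold ~ 2^k * ln(2).
2^39 = 549755813888.
549755813888 * 0.693147 = 381061593129.026.

381061593129.026


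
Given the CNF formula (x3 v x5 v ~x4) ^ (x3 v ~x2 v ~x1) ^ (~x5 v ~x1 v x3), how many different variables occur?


Identify each distinct variable in the formula.
Variables found: x1, x2, x3, x4, x5.
Total distinct variables = 5.

5


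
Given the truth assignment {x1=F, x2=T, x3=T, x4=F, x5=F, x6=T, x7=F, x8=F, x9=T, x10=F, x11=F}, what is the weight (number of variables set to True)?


The weight is the number of variables assigned True.
True variables: x2, x3, x6, x9.
Weight = 4.

4


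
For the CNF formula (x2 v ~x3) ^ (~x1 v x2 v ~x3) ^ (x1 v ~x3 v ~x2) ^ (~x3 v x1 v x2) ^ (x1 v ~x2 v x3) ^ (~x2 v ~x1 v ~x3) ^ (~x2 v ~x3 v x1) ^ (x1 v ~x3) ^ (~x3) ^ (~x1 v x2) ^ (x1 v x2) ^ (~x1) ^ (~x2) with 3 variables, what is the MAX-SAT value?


Enumerate all 8 truth assignments.
For each, count how many of the 13 clauses are satisfied.
The formula is not fully satisfiable, so the maximum is below 13.
Maximum simultaneously satisfiable clauses = 12.

12


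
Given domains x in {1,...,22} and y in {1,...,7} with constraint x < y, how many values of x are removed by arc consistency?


For the constraint x < y, x needs a supporting value in y's domain.
x can be at most 6 (one less than y's maximum).
Valid x values from domain: 6 out of 22.
Pruned = 22 - 6 = 16.

16


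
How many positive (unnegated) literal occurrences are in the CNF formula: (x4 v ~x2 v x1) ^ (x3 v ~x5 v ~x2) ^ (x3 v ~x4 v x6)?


Scan each clause for unnegated literals.
Clause 1: 2 positive; Clause 2: 1 positive; Clause 3: 2 positive.
Total positive literal occurrences = 5.

5


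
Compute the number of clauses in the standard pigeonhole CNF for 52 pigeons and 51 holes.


The PHP encoding has two parts:
1) At-least-one-hole clauses: 52 (one per pigeon, each with 51 literals).
2) At-most-one-pigeon-per-hole clauses: 51 holes * C(52,2) = 51 * 1326 = 67626.
Total clauses = 52 + 67626 = 67678.

67678


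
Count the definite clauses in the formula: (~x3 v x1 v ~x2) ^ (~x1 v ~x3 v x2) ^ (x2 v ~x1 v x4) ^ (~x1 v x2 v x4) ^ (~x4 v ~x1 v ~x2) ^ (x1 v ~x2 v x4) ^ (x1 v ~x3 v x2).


A definite clause has exactly one positive literal.
Clause 1: 1 positive -> definite
Clause 2: 1 positive -> definite
Clause 3: 2 positive -> not definite
Clause 4: 2 positive -> not definite
Clause 5: 0 positive -> not definite
Clause 6: 2 positive -> not definite
Clause 7: 2 positive -> not definite
Definite clause count = 2.

2


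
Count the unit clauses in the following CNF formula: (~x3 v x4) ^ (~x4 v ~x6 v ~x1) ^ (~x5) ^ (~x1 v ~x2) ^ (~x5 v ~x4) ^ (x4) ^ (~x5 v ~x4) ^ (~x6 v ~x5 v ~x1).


A unit clause contains exactly one literal.
Unit clauses found: (~x5), (x4).
Count = 2.

2


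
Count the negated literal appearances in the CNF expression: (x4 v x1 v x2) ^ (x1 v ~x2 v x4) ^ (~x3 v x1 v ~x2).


Scan each clause for negated literals.
Clause 1: 0 negative; Clause 2: 1 negative; Clause 3: 2 negative.
Total negative literal occurrences = 3.

3


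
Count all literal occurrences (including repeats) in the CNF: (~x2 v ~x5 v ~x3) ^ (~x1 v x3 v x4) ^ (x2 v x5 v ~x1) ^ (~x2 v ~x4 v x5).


Clause lengths: 3, 3, 3, 3.
Sum = 3 + 3 + 3 + 3 = 12.

12


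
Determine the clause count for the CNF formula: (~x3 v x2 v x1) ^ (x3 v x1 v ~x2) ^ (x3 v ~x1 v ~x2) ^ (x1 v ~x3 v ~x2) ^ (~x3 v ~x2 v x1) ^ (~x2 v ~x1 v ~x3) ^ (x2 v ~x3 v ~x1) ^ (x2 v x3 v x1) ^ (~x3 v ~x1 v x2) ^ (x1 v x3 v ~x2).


Each group enclosed in parentheses joined by ^ is one clause.
Counting the conjuncts: 10 clauses.

10


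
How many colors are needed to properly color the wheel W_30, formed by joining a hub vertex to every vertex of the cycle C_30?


W_30 consists of the cycle C_30 together with a hub vertex adjacent to every cycle vertex.
The cycle C_30 needs 2 colors (even cycle -> 2).
The hub is adjacent to every cycle vertex, so it must receive a new color distinct from all of them.
Chromatic number = 2 + 1 = 3.

3


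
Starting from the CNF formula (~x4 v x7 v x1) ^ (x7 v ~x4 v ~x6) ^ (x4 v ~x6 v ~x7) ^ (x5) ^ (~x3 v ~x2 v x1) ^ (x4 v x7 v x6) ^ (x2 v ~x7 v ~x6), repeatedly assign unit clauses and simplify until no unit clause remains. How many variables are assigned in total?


Unit propagation repeatedly assigns the literal in any unit clause, then simplifies.
Assignments in order: x5 = T.
No further unit clauses remain.
Total variables assigned = 1.

1


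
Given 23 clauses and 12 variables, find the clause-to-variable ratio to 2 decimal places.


Clause-to-variable ratio = clauses / variables.
23 / 12 = 1.92.

1.92


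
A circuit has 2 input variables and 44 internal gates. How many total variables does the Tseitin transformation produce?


The Tseitin transformation introduces one auxiliary variable per gate.
Total variables = inputs + gates = 2 + 44 = 46.

46


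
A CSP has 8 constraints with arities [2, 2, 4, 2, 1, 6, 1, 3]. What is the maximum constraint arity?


The arities are: 2, 2, 4, 2, 1, 6, 1, 3.
Scan for the maximum value.
Maximum arity = 6.

6


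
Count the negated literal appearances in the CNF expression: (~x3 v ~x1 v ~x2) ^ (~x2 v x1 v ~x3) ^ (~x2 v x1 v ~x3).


Scan each clause for negated literals.
Clause 1: 3 negative; Clause 2: 2 negative; Clause 3: 2 negative.
Total negative literal occurrences = 7.

7


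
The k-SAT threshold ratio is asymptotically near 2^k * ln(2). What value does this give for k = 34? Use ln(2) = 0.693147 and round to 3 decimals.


Using the asymptotic formula: threshold ~ 2^k * ln(2).
2^34 = 17179869184.
17179869184 * 0.693147 = 11908174785.282.

11908174785.282


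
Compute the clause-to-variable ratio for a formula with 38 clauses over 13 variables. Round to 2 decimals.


Clause-to-variable ratio = clauses / variables.
38 / 13 = 2.92.

2.92


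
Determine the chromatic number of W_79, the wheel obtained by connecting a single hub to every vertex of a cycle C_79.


W_79 consists of the cycle C_79 together with a hub vertex adjacent to every cycle vertex.
The cycle C_79 needs 3 colors (odd cycle -> 3).
The hub is adjacent to every cycle vertex, so it must receive a new color distinct from all of them.
Chromatic number = 3 + 1 = 4.

4


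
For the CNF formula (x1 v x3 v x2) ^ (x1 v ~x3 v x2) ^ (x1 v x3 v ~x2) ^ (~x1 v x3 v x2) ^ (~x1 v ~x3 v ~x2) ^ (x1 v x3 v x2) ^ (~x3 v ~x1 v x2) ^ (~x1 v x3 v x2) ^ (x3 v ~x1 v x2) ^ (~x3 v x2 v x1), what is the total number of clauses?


Each group enclosed in parentheses joined by ^ is one clause.
Counting the conjuncts: 10 clauses.

10


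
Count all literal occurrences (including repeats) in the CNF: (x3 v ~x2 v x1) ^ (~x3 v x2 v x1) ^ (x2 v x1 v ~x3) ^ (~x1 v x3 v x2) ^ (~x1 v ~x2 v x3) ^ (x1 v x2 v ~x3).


Clause lengths: 3, 3, 3, 3, 3, 3.
Sum = 3 + 3 + 3 + 3 + 3 + 3 = 18.

18


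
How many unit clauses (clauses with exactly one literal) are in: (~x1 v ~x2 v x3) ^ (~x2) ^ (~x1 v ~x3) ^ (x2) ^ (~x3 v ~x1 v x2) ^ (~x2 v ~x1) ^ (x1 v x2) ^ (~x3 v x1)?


A unit clause contains exactly one literal.
Unit clauses found: (~x2), (x2).
Count = 2.

2


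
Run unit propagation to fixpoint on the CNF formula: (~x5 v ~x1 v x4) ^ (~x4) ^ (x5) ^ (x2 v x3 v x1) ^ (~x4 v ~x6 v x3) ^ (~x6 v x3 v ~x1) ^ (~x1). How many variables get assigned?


Unit propagation repeatedly assigns the literal in any unit clause, then simplifies.
Assignments in order: x4 = F, x5 = T, x1 = F.
No further unit clauses remain.
Total variables assigned = 3.

3


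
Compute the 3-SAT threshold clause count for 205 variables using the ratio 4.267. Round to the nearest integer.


The 3-SAT phase transition occurs at approximately 4.267 clauses per variable.
m = 4.267 * 205 = 874.735.
Rounded to nearest integer: 875.

875


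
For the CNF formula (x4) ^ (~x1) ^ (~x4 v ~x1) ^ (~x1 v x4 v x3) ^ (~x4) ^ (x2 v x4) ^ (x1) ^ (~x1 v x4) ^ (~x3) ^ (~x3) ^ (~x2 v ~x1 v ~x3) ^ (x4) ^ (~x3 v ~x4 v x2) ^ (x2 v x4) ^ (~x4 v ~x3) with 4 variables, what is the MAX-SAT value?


Enumerate all 16 truth assignments.
For each, count how many of the 15 clauses are satisfied.
The formula is not fully satisfiable, so the maximum is below 15.
Maximum simultaneously satisfiable clauses = 13.

13


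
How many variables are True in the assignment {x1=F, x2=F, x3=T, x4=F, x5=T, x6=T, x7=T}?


The weight is the number of variables assigned True.
True variables: x3, x5, x6, x7.
Weight = 4.

4


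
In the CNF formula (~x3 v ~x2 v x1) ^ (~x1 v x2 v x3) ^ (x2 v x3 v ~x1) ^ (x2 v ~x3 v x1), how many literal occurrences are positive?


Scan each clause for unnegated literals.
Clause 1: 1 positive; Clause 2: 2 positive; Clause 3: 2 positive; Clause 4: 2 positive.
Total positive literal occurrences = 7.

7


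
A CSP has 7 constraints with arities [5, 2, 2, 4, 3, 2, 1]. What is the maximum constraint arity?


The arities are: 5, 2, 2, 4, 3, 2, 1.
Scan for the maximum value.
Maximum arity = 5.

5


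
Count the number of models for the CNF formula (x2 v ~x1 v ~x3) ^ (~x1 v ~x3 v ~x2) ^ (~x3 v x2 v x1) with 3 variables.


Enumerate all 8 truth assignments over 3 variables.
Test each against every clause.
Satisfying assignments found: 5.

5


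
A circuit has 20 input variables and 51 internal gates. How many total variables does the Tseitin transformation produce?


The Tseitin transformation introduces one auxiliary variable per gate.
Total variables = inputs + gates = 20 + 51 = 71.

71


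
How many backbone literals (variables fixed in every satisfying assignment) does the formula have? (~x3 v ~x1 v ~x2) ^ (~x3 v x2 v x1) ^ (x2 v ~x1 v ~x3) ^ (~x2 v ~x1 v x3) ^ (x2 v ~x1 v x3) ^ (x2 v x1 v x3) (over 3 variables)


Find all satisfying assignments: 2 model(s).
Check which variables have the same value in every model.
Fixed variables: x1=F, x2=T.
Backbone size = 2.

2


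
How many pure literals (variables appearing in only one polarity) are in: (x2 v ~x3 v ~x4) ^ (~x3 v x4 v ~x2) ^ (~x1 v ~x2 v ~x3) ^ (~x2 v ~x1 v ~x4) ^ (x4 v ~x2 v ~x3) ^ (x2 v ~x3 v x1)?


A pure literal appears in only one polarity across all clauses.
Pure literals: x3 (negative only).
Count = 1.

1


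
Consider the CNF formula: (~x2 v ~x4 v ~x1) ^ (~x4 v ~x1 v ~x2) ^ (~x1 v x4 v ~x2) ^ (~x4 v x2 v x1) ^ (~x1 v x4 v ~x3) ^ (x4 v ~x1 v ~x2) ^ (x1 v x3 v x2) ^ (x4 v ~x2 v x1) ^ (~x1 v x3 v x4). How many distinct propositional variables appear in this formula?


Identify each distinct variable in the formula.
Variables found: x1, x2, x3, x4.
Total distinct variables = 4.

4


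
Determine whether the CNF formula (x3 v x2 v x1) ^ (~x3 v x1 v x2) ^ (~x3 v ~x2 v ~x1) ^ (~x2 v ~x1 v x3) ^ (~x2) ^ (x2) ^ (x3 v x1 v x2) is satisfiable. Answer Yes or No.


Check all 8 possible truth assignments.
Number of satisfying assignments found: 0.
The formula is unsatisfiable.

No


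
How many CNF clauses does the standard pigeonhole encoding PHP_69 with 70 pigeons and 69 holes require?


The PHP encoding has two parts:
1) At-least-one-hole clauses: 70 (one per pigeon, each with 69 literals).
2) At-most-one-pigeon-per-hole clauses: 69 holes * C(70,2) = 69 * 2415 = 166635.
Total clauses = 70 + 166635 = 166705.

166705


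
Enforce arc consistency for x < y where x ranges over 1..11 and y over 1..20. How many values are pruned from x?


For the constraint x < y, x needs a supporting value in y's domain.
x can be at most 19 (one less than y's maximum).
Valid x values from domain: 11 out of 11.
Pruned = 11 - 11 = 0.

0


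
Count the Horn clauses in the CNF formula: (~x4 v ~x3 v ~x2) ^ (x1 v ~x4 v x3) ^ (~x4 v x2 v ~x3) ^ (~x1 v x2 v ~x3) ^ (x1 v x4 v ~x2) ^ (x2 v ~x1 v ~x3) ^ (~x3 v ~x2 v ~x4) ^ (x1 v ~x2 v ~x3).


A Horn clause has at most one positive literal.
Clause 1: 0 positive lit(s) -> Horn
Clause 2: 2 positive lit(s) -> not Horn
Clause 3: 1 positive lit(s) -> Horn
Clause 4: 1 positive lit(s) -> Horn
Clause 5: 2 positive lit(s) -> not Horn
Clause 6: 1 positive lit(s) -> Horn
Clause 7: 0 positive lit(s) -> Horn
Clause 8: 1 positive lit(s) -> Horn
Total Horn clauses = 6.

6


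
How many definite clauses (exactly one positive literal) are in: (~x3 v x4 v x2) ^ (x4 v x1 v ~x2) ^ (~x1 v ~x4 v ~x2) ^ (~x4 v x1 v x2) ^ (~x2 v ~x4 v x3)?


A definite clause has exactly one positive literal.
Clause 1: 2 positive -> not definite
Clause 2: 2 positive -> not definite
Clause 3: 0 positive -> not definite
Clause 4: 2 positive -> not definite
Clause 5: 1 positive -> definite
Definite clause count = 1.

1


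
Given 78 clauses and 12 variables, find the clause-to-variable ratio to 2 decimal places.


Clause-to-variable ratio = clauses / variables.
78 / 12 = 6.5.

6.5


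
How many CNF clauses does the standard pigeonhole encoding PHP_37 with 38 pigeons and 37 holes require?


The PHP encoding has two parts:
1) At-least-one-hole clauses: 38 (one per pigeon, each with 37 literals).
2) At-most-one-pigeon-per-hole clauses: 37 holes * C(38,2) = 37 * 703 = 26011.
Total clauses = 38 + 26011 = 26049.

26049


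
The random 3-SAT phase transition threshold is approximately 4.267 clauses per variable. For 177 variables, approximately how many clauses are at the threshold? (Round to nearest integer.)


The 3-SAT phase transition occurs at approximately 4.267 clauses per variable.
m = 4.267 * 177 = 755.259.
Rounded to nearest integer: 755.

755


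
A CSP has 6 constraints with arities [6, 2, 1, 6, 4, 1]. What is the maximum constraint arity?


The arities are: 6, 2, 1, 6, 4, 1.
Scan for the maximum value.
Maximum arity = 6.

6


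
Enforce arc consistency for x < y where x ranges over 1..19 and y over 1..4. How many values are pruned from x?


For the constraint x < y, x needs a supporting value in y's domain.
x can be at most 3 (one less than y's maximum).
Valid x values from domain: 3 out of 19.
Pruned = 19 - 3 = 16.

16


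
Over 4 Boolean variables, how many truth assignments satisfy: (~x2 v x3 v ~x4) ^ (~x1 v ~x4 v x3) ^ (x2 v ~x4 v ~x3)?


Enumerate all 16 truth assignments over 4 variables.
Test each against every clause.
Satisfying assignments found: 11.

11


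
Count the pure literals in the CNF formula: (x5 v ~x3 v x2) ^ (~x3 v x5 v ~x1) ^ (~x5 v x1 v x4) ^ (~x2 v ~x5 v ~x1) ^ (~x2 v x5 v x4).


A pure literal appears in only one polarity across all clauses.
Pure literals: x3 (negative only), x4 (positive only).
Count = 2.

2


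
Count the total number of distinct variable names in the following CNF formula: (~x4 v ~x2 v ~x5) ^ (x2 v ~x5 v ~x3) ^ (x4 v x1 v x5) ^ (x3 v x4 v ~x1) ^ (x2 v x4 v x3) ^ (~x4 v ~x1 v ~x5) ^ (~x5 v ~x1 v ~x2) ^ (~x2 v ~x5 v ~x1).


Identify each distinct variable in the formula.
Variables found: x1, x2, x3, x4, x5.
Total distinct variables = 5.

5


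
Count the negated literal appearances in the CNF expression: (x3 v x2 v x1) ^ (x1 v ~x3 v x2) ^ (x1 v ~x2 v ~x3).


Scan each clause for negated literals.
Clause 1: 0 negative; Clause 2: 1 negative; Clause 3: 2 negative.
Total negative literal occurrences = 3.

3


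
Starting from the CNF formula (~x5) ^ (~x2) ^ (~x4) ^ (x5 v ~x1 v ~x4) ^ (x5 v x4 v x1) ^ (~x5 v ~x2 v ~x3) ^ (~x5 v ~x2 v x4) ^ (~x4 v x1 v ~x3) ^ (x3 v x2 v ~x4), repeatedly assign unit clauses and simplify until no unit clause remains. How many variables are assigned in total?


Unit propagation repeatedly assigns the literal in any unit clause, then simplifies.
Assignments in order: x5 = F, x2 = F, x4 = F, x1 = T.
No further unit clauses remain.
Total variables assigned = 4.

4


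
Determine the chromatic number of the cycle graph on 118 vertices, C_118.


A cycle on an even number of vertices is bipartite: alternate two colors around the cycle.
Since 118 is even, two colors suffice, and at least two are needed because the graph has edges.
Chromatic number = 2.

2


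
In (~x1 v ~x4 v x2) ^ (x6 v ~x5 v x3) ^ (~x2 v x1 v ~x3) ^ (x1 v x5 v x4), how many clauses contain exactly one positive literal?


A definite clause has exactly one positive literal.
Clause 1: 1 positive -> definite
Clause 2: 2 positive -> not definite
Clause 3: 1 positive -> definite
Clause 4: 3 positive -> not definite
Definite clause count = 2.

2
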